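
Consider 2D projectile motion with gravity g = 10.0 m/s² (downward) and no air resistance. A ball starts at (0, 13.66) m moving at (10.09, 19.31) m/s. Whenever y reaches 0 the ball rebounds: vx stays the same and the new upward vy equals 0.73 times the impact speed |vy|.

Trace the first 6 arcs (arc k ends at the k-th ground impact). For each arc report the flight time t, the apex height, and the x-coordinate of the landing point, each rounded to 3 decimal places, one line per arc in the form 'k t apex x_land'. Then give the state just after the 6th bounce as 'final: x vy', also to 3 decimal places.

1 4.473 32.304 45.131
2 3.711 17.215 82.575
3 2.709 9.174 109.909
4 1.978 4.889 129.863
5 1.444 2.605 144.430
6 1.054 1.388 155.063
final: 155.063 3.847

Arc 1: start y=13.660, vy=19.310 → t=4.473, apex=32.304, x_land=45.131, impact vy=-25.418
  bounce: vy ← 0.73·25.418 = 18.555
Arc 2: start y=0.000, vy=18.555 → t=3.711, apex=17.215, x_land=82.575, impact vy=-18.555
  bounce: vy ← 0.73·18.555 = 13.545
Arc 3: start y=0.000, vy=13.545 → t=2.709, apex=9.174, x_land=109.909, impact vy=-13.545
  bounce: vy ← 0.73·13.545 = 9.888
Arc 4: start y=0.000, vy=9.888 → t=1.978, apex=4.889, x_land=129.863, impact vy=-9.888
  bounce: vy ← 0.73·9.888 = 7.218
Arc 5: start y=0.000, vy=7.218 → t=1.444, apex=2.605, x_land=144.430, impact vy=-7.218
  bounce: vy ← 0.73·7.218 = 5.269
Arc 6: start y=0.000, vy=5.269 → t=1.054, apex=1.388, x_land=155.063, impact vy=-5.269
  bounce: vy ← 0.73·5.269 = 3.847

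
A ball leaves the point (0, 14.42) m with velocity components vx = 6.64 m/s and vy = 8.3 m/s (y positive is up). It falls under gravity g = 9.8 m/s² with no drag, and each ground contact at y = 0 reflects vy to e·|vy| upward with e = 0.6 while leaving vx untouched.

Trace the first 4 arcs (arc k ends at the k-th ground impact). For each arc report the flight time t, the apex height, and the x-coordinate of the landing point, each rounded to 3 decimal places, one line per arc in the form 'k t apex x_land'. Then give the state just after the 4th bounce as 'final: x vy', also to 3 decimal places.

1 2.760 17.935 18.327
2 2.296 6.457 33.571
3 1.377 2.324 42.717
4 0.826 0.837 48.205
final: 48.205 2.430

Arc 1: start y=14.420, vy=8.300 → t=2.760, apex=17.935, x_land=18.327, impact vy=-18.749
  bounce: vy ← 0.6·18.749 = 11.249
Arc 2: start y=0.000, vy=11.249 → t=2.296, apex=6.457, x_land=33.571, impact vy=-11.249
  bounce: vy ← 0.6·11.249 = 6.750
Arc 3: start y=0.000, vy=6.750 → t=1.377, apex=2.324, x_land=42.717, impact vy=-6.750
  bounce: vy ← 0.6·6.750 = 4.050
Arc 4: start y=0.000, vy=4.050 → t=0.826, apex=0.837, x_land=48.205, impact vy=-4.050
  bounce: vy ← 0.6·4.050 = 2.430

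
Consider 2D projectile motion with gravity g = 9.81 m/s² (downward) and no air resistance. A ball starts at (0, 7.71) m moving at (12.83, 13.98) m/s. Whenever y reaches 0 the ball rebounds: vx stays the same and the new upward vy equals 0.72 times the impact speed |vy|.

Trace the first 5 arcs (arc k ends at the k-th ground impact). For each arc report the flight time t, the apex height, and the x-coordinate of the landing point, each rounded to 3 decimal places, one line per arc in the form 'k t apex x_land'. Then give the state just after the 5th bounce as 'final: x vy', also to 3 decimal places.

Arc 1: start y=7.710, vy=13.980 → t=3.323, apex=17.671, x_land=42.636, impact vy=-18.620
  bounce: vy ← 0.72·18.620 = 13.407
Arc 2: start y=0.000, vy=13.407 → t=2.733, apex=9.161, x_land=77.704, impact vy=-13.407
  bounce: vy ← 0.72·13.407 = 9.653
Arc 3: start y=0.000, vy=9.653 → t=1.968, apex=4.749, x_land=102.952, impact vy=-9.653
  bounce: vy ← 0.72·9.653 = 6.950
Arc 4: start y=0.000, vy=6.950 → t=1.417, apex=2.462, x_land=121.131, impact vy=-6.950
  bounce: vy ← 0.72·6.950 = 5.004
Arc 5: start y=0.000, vy=5.004 → t=1.020, apex=1.276, x_land=134.220, impact vy=-5.004
  bounce: vy ← 0.72·5.004 = 3.603

1 3.323 17.671 42.636
2 2.733 9.161 77.704
3 1.968 4.749 102.952
4 1.417 2.462 121.131
5 1.020 1.276 134.220
final: 134.220 3.603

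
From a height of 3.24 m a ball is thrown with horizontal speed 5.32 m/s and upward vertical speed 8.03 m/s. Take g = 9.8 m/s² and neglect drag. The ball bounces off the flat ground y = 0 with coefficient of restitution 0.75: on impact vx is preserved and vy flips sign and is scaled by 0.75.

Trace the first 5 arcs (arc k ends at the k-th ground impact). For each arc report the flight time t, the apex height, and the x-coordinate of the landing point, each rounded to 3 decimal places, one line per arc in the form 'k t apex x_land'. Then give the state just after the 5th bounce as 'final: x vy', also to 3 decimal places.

Arc 1: start y=3.240, vy=8.030 → t=1.974, apex=6.530, x_land=10.501, impact vy=-11.313
  bounce: vy ← 0.75·11.313 = 8.485
Arc 2: start y=0.000, vy=8.485 → t=1.732, apex=3.673, x_land=19.713, impact vy=-8.485
  bounce: vy ← 0.75·8.485 = 6.364
Arc 3: start y=0.000, vy=6.364 → t=1.299, apex=2.066, x_land=26.622, impact vy=-6.364
  bounce: vy ← 0.75·6.364 = 4.773
Arc 4: start y=0.000, vy=4.773 → t=0.974, apex=1.162, x_land=31.803, impact vy=-4.773
  bounce: vy ← 0.75·4.773 = 3.580
Arc 5: start y=0.000, vy=3.580 → t=0.731, apex=0.654, x_land=35.690, impact vy=-3.580
  bounce: vy ← 0.75·3.580 = 2.685

1 1.974 6.530 10.501
2 1.732 3.673 19.713
3 1.299 2.066 26.622
4 0.974 1.162 31.803
5 0.731 0.654 35.690
final: 35.690 2.685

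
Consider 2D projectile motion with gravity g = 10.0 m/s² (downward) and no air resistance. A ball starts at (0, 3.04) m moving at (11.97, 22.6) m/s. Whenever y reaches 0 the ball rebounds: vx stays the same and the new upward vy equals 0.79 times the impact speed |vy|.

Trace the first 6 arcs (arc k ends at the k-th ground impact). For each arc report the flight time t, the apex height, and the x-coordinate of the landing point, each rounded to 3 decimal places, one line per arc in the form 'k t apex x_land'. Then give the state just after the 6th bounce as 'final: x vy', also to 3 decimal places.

Arc 1: start y=3.040, vy=22.600 → t=4.651, apex=28.578, x_land=55.669, impact vy=-23.907
  bounce: vy ← 0.79·23.907 = 18.887
Arc 2: start y=0.000, vy=18.887 → t=3.777, apex=17.836, x_land=100.884, impact vy=-18.887
  bounce: vy ← 0.79·18.887 = 14.921
Arc 3: start y=0.000, vy=14.921 → t=2.984, apex=11.131, x_land=136.604, impact vy=-14.921
  bounce: vy ← 0.79·14.921 = 11.787
Arc 4: start y=0.000, vy=11.787 → t=2.357, apex=6.947, x_land=164.823, impact vy=-11.787
  bounce: vy ← 0.79·11.787 = 9.312
Arc 5: start y=0.000, vy=9.312 → t=1.862, apex=4.336, x_land=187.115, impact vy=-9.312
  bounce: vy ← 0.79·9.312 = 7.356
Arc 6: start y=0.000, vy=7.356 → t=1.471, apex=2.706, x_land=204.727, impact vy=-7.356
  bounce: vy ← 0.79·7.356 = 5.812

1 4.651 28.578 55.669
2 3.777 17.836 100.884
3 2.984 11.131 136.604
4 2.357 6.947 164.823
5 1.862 4.336 187.115
6 1.471 2.706 204.727
final: 204.727 5.812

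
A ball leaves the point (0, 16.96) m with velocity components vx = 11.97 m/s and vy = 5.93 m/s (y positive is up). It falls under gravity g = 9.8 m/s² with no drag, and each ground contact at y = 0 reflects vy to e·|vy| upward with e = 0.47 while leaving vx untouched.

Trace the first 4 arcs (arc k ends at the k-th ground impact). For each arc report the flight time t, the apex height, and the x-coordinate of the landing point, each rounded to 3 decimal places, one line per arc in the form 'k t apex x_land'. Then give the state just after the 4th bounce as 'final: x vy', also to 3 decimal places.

Arc 1: start y=16.960, vy=5.930 → t=2.561, apex=18.754, x_land=30.661, impact vy=-19.172
  bounce: vy ← 0.47·19.172 = 9.011
Arc 2: start y=0.000, vy=9.011 → t=1.839, apex=4.143, x_land=52.673, impact vy=-9.011
  bounce: vy ← 0.47·9.011 = 4.235
Arc 3: start y=0.000, vy=4.235 → t=0.864, apex=0.915, x_land=63.019, impact vy=-4.235
  bounce: vy ← 0.47·4.235 = 1.991
Arc 4: start y=0.000, vy=1.991 → t=0.406, apex=0.202, x_land=67.882, impact vy=-1.991
  bounce: vy ← 0.47·1.991 = 0.936

1 2.561 18.754 30.661
2 1.839 4.143 52.673
3 0.864 0.915 63.019
4 0.406 0.202 67.882
final: 67.882 0.936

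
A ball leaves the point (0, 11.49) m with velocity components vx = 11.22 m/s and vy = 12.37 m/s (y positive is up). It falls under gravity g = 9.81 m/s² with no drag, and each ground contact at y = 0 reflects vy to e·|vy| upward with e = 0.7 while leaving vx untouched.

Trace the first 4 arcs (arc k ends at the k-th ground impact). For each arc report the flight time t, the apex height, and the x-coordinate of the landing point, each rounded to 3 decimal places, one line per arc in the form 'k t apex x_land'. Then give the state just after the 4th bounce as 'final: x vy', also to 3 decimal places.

1 3.244 19.289 36.398
2 2.776 9.452 67.548
3 1.943 4.631 89.353
4 1.360 2.269 104.616
final: 104.616 4.671

Arc 1: start y=11.490, vy=12.370 → t=3.244, apex=19.289, x_land=36.398, impact vy=-19.454
  bounce: vy ← 0.7·19.454 = 13.618
Arc 2: start y=0.000, vy=13.618 → t=2.776, apex=9.452, x_land=67.548, impact vy=-13.618
  bounce: vy ← 0.7·13.618 = 9.532
Arc 3: start y=0.000, vy=9.532 → t=1.943, apex=4.631, x_land=89.353, impact vy=-9.532
  bounce: vy ← 0.7·9.532 = 6.673
Arc 4: start y=0.000, vy=6.673 → t=1.360, apex=2.269, x_land=104.616, impact vy=-6.673
  bounce: vy ← 0.7·6.673 = 4.671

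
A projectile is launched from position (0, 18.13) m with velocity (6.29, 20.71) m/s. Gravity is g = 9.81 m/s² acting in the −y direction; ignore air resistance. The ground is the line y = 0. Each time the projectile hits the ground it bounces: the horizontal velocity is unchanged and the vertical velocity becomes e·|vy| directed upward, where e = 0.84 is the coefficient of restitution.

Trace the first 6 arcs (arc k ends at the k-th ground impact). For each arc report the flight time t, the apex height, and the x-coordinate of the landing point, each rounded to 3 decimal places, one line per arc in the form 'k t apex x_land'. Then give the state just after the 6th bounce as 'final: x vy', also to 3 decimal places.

Arc 1: start y=18.130, vy=20.710 → t=4.966, apex=39.991, x_land=31.239, impact vy=-28.011
  bounce: vy ← 0.84·28.011 = 23.529
Arc 2: start y=0.000, vy=23.529 → t=4.797, apex=28.217, x_land=61.412, impact vy=-23.529
  bounce: vy ← 0.84·23.529 = 19.765
Arc 3: start y=0.000, vy=19.765 → t=4.029, apex=19.910, x_land=86.757, impact vy=-19.765
  bounce: vy ← 0.84·19.765 = 16.602
Arc 4: start y=0.000, vy=16.602 → t=3.385, apex=14.049, x_land=108.048, impact vy=-16.602
  bounce: vy ← 0.84·16.602 = 13.946
Arc 5: start y=0.000, vy=13.946 → t=2.843, apex=9.913, x_land=125.931, impact vy=-13.946
  bounce: vy ← 0.84·13.946 = 11.715
Arc 6: start y=0.000, vy=11.715 → t=2.388, apex=6.994, x_land=140.954, impact vy=-11.715
  bounce: vy ← 0.84·11.715 = 9.840

1 4.966 39.991 31.239
2 4.797 28.217 61.412
3 4.029 19.910 86.757
4 3.385 14.049 108.048
5 2.843 9.913 125.931
6 2.388 6.994 140.954
final: 140.954 9.840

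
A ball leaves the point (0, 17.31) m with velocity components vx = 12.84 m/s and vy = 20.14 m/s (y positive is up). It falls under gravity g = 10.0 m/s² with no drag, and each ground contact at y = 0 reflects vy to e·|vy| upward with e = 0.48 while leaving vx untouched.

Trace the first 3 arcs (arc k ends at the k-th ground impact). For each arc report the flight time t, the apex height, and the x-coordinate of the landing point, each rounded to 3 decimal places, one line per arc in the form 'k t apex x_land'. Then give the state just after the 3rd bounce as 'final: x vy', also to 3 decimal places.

Arc 1: start y=17.310, vy=20.140 → t=4.756, apex=37.591, x_land=61.066, impact vy=-27.419
  bounce: vy ← 0.48·27.419 = 13.161
Arc 2: start y=0.000, vy=13.161 → t=2.632, apex=8.661, x_land=94.864, impact vy=-13.161
  bounce: vy ← 0.48·13.161 = 6.317
Arc 3: start y=0.000, vy=6.317 → t=1.263, apex=1.995, x_land=111.087, impact vy=-6.317
  bounce: vy ← 0.48·6.317 = 3.032

1 4.756 37.591 61.066
2 2.632 8.661 94.864
3 1.263 1.995 111.087
final: 111.087 3.032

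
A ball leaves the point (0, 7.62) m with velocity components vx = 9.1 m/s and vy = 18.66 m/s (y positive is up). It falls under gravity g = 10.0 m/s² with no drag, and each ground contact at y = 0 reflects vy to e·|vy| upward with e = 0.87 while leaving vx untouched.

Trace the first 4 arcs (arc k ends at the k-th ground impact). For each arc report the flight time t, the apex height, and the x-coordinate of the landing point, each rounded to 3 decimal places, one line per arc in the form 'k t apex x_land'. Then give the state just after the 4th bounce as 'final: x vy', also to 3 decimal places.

1 4.103 25.030 37.341
2 3.893 18.945 72.768
3 3.387 14.340 103.589
4 2.947 10.854 130.404
final: 130.404 12.818

Arc 1: start y=7.620, vy=18.660 → t=4.103, apex=25.030, x_land=37.341, impact vy=-22.374
  bounce: vy ← 0.87·22.374 = 19.465
Arc 2: start y=0.000, vy=19.465 → t=3.893, apex=18.945, x_land=72.768, impact vy=-19.465
  bounce: vy ← 0.87·19.465 = 16.935
Arc 3: start y=0.000, vy=16.935 → t=3.387, apex=14.340, x_land=103.589, impact vy=-16.935
  bounce: vy ← 0.87·16.935 = 14.733
Arc 4: start y=0.000, vy=14.733 → t=2.947, apex=10.854, x_land=130.404, impact vy=-14.733
  bounce: vy ← 0.87·14.733 = 12.818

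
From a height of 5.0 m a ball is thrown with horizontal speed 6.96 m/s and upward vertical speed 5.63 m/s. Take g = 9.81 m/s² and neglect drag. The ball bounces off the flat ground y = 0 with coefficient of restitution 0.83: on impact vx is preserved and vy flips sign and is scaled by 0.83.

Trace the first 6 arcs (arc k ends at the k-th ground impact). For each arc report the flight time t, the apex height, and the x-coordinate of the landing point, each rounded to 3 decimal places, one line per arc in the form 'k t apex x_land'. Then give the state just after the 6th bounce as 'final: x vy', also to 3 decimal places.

1 1.735 6.616 12.077
2 1.928 4.557 25.495
3 1.600 3.140 36.632
4 1.328 2.163 45.875
5 1.102 1.490 53.548
6 0.915 1.026 59.915
final: 59.915 3.725

Arc 1: start y=5.000, vy=5.630 → t=1.735, apex=6.616, x_land=12.077, impact vy=-11.393
  bounce: vy ← 0.83·11.393 = 9.456
Arc 2: start y=0.000, vy=9.456 → t=1.928, apex=4.557, x_land=25.495, impact vy=-9.456
  bounce: vy ← 0.83·9.456 = 7.849
Arc 3: start y=0.000, vy=7.849 → t=1.600, apex=3.140, x_land=36.632, impact vy=-7.849
  bounce: vy ← 0.83·7.849 = 6.514
Arc 4: start y=0.000, vy=6.514 → t=1.328, apex=2.163, x_land=45.875, impact vy=-6.514
  bounce: vy ← 0.83·6.514 = 5.407
Arc 5: start y=0.000, vy=5.407 → t=1.102, apex=1.490, x_land=53.548, impact vy=-5.407
  bounce: vy ← 0.83·5.407 = 4.488
Arc 6: start y=0.000, vy=4.488 → t=0.915, apex=1.026, x_land=59.915, impact vy=-4.488
  bounce: vy ← 0.83·4.488 = 3.725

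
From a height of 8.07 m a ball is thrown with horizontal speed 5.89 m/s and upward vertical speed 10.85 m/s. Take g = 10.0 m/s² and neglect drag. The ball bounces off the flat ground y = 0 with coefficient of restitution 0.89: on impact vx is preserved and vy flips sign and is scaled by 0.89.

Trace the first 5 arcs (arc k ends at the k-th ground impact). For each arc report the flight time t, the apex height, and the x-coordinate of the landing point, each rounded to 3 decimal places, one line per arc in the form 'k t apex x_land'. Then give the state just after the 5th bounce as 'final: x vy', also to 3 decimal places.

1 2.756 13.956 16.231
2 2.974 11.055 33.747
3 2.647 8.756 49.336
4 2.356 6.936 63.210
5 2.096 5.494 75.559
final: 75.559 9.329

Arc 1: start y=8.070, vy=10.850 → t=2.756, apex=13.956, x_land=16.231, impact vy=-16.707
  bounce: vy ← 0.89·16.707 = 14.869
Arc 2: start y=0.000, vy=14.869 → t=2.974, apex=11.055, x_land=33.747, impact vy=-14.869
  bounce: vy ← 0.89·14.869 = 13.234
Arc 3: start y=0.000, vy=13.234 → t=2.647, apex=8.756, x_land=49.336, impact vy=-13.234
  bounce: vy ← 0.89·13.234 = 11.778
Arc 4: start y=0.000, vy=11.778 → t=2.356, apex=6.936, x_land=63.210, impact vy=-11.778
  bounce: vy ← 0.89·11.778 = 10.482
Arc 5: start y=0.000, vy=10.482 → t=2.096, apex=5.494, x_land=75.559, impact vy=-10.482
  bounce: vy ← 0.89·10.482 = 9.329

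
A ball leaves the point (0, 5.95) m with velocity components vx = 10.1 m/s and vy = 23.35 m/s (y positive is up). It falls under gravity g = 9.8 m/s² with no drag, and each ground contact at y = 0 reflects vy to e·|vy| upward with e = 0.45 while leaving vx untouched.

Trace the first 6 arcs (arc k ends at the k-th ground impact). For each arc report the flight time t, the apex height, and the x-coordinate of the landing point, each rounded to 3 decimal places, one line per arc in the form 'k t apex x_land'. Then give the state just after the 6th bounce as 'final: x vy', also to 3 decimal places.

1 5.008 33.767 50.579
2 2.363 6.838 74.441
3 1.063 1.385 85.179
4 0.478 0.280 90.011
5 0.215 0.057 92.186
6 0.097 0.011 93.164
final: 93.164 0.214

Arc 1: start y=5.950, vy=23.350 → t=5.008, apex=33.767, x_land=50.579, impact vy=-25.726
  bounce: vy ← 0.45·25.726 = 11.577
Arc 2: start y=0.000, vy=11.577 → t=2.363, apex=6.838, x_land=74.441, impact vy=-11.577
  bounce: vy ← 0.45·11.577 = 5.210
Arc 3: start y=0.000, vy=5.210 → t=1.063, apex=1.385, x_land=85.179, impact vy=-5.210
  bounce: vy ← 0.45·5.210 = 2.344
Arc 4: start y=0.000, vy=2.344 → t=0.478, apex=0.280, x_land=90.011, impact vy=-2.344
  bounce: vy ← 0.45·2.344 = 1.055
Arc 5: start y=0.000, vy=1.055 → t=0.215, apex=0.057, x_land=92.186, impact vy=-1.055
  bounce: vy ← 0.45·1.055 = 0.475
Arc 6: start y=0.000, vy=0.475 → t=0.097, apex=0.011, x_land=93.164, impact vy=-0.475
  bounce: vy ← 0.45·0.475 = 0.214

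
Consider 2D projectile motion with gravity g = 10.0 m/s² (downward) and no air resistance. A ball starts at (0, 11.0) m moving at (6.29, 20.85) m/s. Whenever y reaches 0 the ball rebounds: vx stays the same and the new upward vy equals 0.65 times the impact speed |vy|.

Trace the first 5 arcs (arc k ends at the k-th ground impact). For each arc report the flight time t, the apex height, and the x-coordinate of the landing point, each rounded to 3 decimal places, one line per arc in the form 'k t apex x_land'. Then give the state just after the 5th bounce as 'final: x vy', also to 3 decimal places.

Arc 1: start y=11.000, vy=20.850 → t=4.644, apex=32.736, x_land=29.209, impact vy=-25.588
  bounce: vy ← 0.65·25.588 = 16.632
Arc 2: start y=0.000, vy=16.632 → t=3.326, apex=13.831, x_land=50.132, impact vy=-16.632
  bounce: vy ← 0.65·16.632 = 10.811
Arc 3: start y=0.000, vy=10.811 → t=2.162, apex=5.844, x_land=63.732, impact vy=-10.811
  bounce: vy ← 0.65·10.811 = 7.027
Arc 4: start y=0.000, vy=7.027 → t=1.405, apex=2.469, x_land=72.572, impact vy=-7.027
  bounce: vy ← 0.65·7.027 = 4.568
Arc 5: start y=0.000, vy=4.568 → t=0.914, apex=1.043, x_land=78.318, impact vy=-4.568
  bounce: vy ← 0.65·4.568 = 2.969

1 4.644 32.736 29.209
2 3.326 13.831 50.132
3 2.162 5.844 63.732
4 1.405 2.469 72.572
5 0.914 1.043 78.318
final: 78.318 2.969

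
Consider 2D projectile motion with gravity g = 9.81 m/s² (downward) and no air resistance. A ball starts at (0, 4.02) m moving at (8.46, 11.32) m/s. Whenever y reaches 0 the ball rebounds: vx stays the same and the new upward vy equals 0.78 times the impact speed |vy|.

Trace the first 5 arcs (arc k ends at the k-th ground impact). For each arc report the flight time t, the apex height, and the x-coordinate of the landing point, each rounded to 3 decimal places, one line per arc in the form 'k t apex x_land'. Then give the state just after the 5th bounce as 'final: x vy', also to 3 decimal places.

Arc 1: start y=4.020, vy=11.320 → t=2.621, apex=10.551, x_land=22.170, impact vy=-14.388
  bounce: vy ← 0.78·14.388 = 11.223
Arc 2: start y=0.000, vy=11.223 → t=2.288, apex=6.419, x_land=41.527, impact vy=-11.223
  bounce: vy ← 0.78·11.223 = 8.754
Arc 3: start y=0.000, vy=8.754 → t=1.785, apex=3.906, x_land=56.625, impact vy=-8.754
  bounce: vy ← 0.78·8.754 = 6.828
Arc 4: start y=0.000, vy=6.828 → t=1.392, apex=2.376, x_land=68.401, impact vy=-6.828
  bounce: vy ← 0.78·6.828 = 5.326
Arc 5: start y=0.000, vy=5.326 → t=1.086, apex=1.446, x_land=77.587, impact vy=-5.326
  bounce: vy ← 0.78·5.326 = 4.154

1 2.621 10.551 22.170
2 2.288 6.419 41.527
3 1.785 3.906 56.625
4 1.392 2.376 68.401
5 1.086 1.446 77.587
final: 77.587 4.154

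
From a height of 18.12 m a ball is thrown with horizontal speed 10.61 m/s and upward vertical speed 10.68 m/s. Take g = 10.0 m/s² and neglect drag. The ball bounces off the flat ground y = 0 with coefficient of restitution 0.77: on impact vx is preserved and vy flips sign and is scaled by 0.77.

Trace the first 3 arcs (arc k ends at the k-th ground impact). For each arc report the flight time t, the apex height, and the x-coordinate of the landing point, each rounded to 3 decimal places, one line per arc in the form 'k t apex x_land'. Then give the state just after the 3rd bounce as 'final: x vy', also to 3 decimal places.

1 3.251 23.823 34.491
2 3.362 14.125 70.157
3 2.588 8.375 97.619
final: 97.619 9.965

Arc 1: start y=18.120, vy=10.680 → t=3.251, apex=23.823, x_land=34.491, impact vy=-21.828
  bounce: vy ← 0.77·21.828 = 16.808
Arc 2: start y=0.000, vy=16.808 → t=3.362, apex=14.125, x_land=70.157, impact vy=-16.808
  bounce: vy ← 0.77·16.808 = 12.942
Arc 3: start y=0.000, vy=12.942 → t=2.588, apex=8.375, x_land=97.619, impact vy=-12.942
  bounce: vy ← 0.77·12.942 = 9.965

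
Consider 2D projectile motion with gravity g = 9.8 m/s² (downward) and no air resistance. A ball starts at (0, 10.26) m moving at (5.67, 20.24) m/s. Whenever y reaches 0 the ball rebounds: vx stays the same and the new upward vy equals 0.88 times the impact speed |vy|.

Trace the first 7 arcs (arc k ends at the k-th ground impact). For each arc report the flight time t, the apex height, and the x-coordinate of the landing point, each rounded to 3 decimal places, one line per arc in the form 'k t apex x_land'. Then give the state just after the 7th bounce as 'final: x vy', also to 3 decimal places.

1 4.587 31.161 26.009
2 4.438 24.131 51.174
3 3.906 18.687 73.320
4 3.437 14.471 92.808
5 3.025 11.207 109.957
6 2.662 8.678 125.049
7 2.342 6.721 138.329
final: 138.329 10.100

Arc 1: start y=10.260, vy=20.240 → t=4.587, apex=31.161, x_land=26.009, impact vy=-24.713
  bounce: vy ← 0.88·24.713 = 21.748
Arc 2: start y=0.000, vy=21.748 → t=4.438, apex=24.131, x_land=51.174, impact vy=-21.748
  bounce: vy ← 0.88·21.748 = 19.138
Arc 3: start y=0.000, vy=19.138 → t=3.906, apex=18.687, x_land=73.320, impact vy=-19.138
  bounce: vy ← 0.88·19.138 = 16.842
Arc 4: start y=0.000, vy=16.842 → t=3.437, apex=14.471, x_land=92.808, impact vy=-16.842
  bounce: vy ← 0.88·16.842 = 14.821
Arc 5: start y=0.000, vy=14.821 → t=3.025, apex=11.207, x_land=109.957, impact vy=-14.821
  bounce: vy ← 0.88·14.821 = 13.042
Arc 6: start y=0.000, vy=13.042 → t=2.662, apex=8.678, x_land=125.049, impact vy=-13.042
  bounce: vy ← 0.88·13.042 = 11.477
Arc 7: start y=0.000, vy=11.477 → t=2.342, apex=6.721, x_land=138.329, impact vy=-11.477
  bounce: vy ← 0.88·11.477 = 10.100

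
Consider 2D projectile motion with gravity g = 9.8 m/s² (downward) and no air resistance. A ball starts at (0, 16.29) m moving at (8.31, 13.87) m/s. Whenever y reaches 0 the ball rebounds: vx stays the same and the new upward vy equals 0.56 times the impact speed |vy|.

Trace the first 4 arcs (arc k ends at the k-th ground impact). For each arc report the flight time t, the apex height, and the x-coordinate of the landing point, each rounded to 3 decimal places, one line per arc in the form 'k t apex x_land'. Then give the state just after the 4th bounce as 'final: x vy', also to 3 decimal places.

Arc 1: start y=16.290, vy=13.870 → t=3.723, apex=26.105, x_land=30.942, impact vy=-22.620
  bounce: vy ← 0.56·22.620 = 12.667
Arc 2: start y=0.000, vy=12.667 → t=2.585, apex=8.187, x_land=52.424, impact vy=-12.667
  bounce: vy ← 0.56·12.667 = 7.094
Arc 3: start y=0.000, vy=7.094 → t=1.448, apex=2.567, x_land=64.455, impact vy=-7.094
  bounce: vy ← 0.56·7.094 = 3.972
Arc 4: start y=0.000, vy=3.972 → t=0.811, apex=0.805, x_land=71.192, impact vy=-3.972
  bounce: vy ← 0.56·3.972 = 2.225

1 3.723 26.105 30.942
2 2.585 8.187 52.424
3 1.448 2.567 64.455
4 0.811 0.805 71.192
final: 71.192 2.225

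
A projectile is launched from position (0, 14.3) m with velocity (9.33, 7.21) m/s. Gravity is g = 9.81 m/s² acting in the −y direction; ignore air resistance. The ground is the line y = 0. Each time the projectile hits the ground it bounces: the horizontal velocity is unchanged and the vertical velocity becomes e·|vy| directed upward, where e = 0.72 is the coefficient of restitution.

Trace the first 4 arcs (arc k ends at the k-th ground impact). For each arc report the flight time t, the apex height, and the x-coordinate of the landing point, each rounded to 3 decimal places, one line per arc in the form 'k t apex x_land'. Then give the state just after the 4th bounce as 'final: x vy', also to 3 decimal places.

Arc 1: start y=14.300, vy=7.210 → t=2.594, apex=16.950, x_land=24.201, impact vy=-18.236
  bounce: vy ← 0.72·18.236 = 13.130
Arc 2: start y=0.000, vy=13.130 → t=2.677, apex=8.787, x_land=49.176, impact vy=-13.130
  bounce: vy ← 0.72·13.130 = 9.454
Arc 3: start y=0.000, vy=9.454 → t=1.927, apex=4.555, x_land=67.158, impact vy=-9.454
  bounce: vy ← 0.72·9.454 = 6.807
Arc 4: start y=0.000, vy=6.807 → t=1.388, apex=2.361, x_land=80.105, impact vy=-6.807
  bounce: vy ← 0.72·6.807 = 4.901

1 2.594 16.950 24.201
2 2.677 8.787 49.176
3 1.927 4.555 67.158
4 1.388 2.361 80.105
final: 80.105 4.901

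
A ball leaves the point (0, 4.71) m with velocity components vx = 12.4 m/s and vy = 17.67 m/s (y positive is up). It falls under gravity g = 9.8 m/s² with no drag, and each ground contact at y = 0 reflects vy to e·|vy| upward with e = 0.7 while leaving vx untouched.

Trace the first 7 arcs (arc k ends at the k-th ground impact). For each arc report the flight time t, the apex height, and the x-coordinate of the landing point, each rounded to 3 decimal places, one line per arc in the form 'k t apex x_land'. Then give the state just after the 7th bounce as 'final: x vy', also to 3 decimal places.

1 3.855 20.640 47.807
2 2.873 10.114 83.437
3 2.011 4.956 108.377
4 1.408 2.428 125.836
5 0.986 1.190 138.056
6 0.690 0.583 146.611
7 0.483 0.286 152.599
final: 152.599 1.656

Arc 1: start y=4.710, vy=17.670 → t=3.855, apex=20.640, x_land=47.807, impact vy=-20.113
  bounce: vy ← 0.7·20.113 = 14.079
Arc 2: start y=0.000, vy=14.079 → t=2.873, apex=10.114, x_land=83.437, impact vy=-14.079
  bounce: vy ← 0.7·14.079 = 9.856
Arc 3: start y=0.000, vy=9.856 → t=2.011, apex=4.956, x_land=108.377, impact vy=-9.856
  bounce: vy ← 0.7·9.856 = 6.899
Arc 4: start y=0.000, vy=6.899 → t=1.408, apex=2.428, x_land=125.836, impact vy=-6.899
  bounce: vy ← 0.7·6.899 = 4.829
Arc 5: start y=0.000, vy=4.829 → t=0.986, apex=1.190, x_land=138.056, impact vy=-4.829
  bounce: vy ← 0.7·4.829 = 3.380
Arc 6: start y=0.000, vy=3.380 → t=0.690, apex=0.583, x_land=146.611, impact vy=-3.380
  bounce: vy ← 0.7·3.380 = 2.366
Arc 7: start y=0.000, vy=2.366 → t=0.483, apex=0.286, x_land=152.599, impact vy=-2.366
  bounce: vy ← 0.7·2.366 = 1.656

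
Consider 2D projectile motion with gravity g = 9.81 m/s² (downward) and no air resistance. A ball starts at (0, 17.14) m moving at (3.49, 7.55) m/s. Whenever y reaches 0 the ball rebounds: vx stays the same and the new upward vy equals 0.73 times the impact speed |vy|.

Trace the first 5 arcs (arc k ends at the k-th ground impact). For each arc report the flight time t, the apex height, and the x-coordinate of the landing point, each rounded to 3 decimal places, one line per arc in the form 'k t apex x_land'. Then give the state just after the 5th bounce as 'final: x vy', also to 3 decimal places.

1 2.791 20.045 9.741
2 2.951 10.682 20.042
3 2.155 5.693 27.561
4 1.573 3.034 33.051
5 1.148 1.617 37.058
final: 37.058 4.111

Arc 1: start y=17.140, vy=7.550 → t=2.791, apex=20.045, x_land=9.741, impact vy=-19.832
  bounce: vy ← 0.73·19.832 = 14.477
Arc 2: start y=0.000, vy=14.477 → t=2.951, apex=10.682, x_land=20.042, impact vy=-14.477
  bounce: vy ← 0.73·14.477 = 10.568
Arc 3: start y=0.000, vy=10.568 → t=2.155, apex=5.693, x_land=27.561, impact vy=-10.568
  bounce: vy ← 0.73·10.568 = 7.715
Arc 4: start y=0.000, vy=7.715 → t=1.573, apex=3.034, x_land=33.051, impact vy=-7.715
  bounce: vy ← 0.73·7.715 = 5.632
Arc 5: start y=0.000, vy=5.632 → t=1.148, apex=1.617, x_land=37.058, impact vy=-5.632
  bounce: vy ← 0.73·5.632 = 4.111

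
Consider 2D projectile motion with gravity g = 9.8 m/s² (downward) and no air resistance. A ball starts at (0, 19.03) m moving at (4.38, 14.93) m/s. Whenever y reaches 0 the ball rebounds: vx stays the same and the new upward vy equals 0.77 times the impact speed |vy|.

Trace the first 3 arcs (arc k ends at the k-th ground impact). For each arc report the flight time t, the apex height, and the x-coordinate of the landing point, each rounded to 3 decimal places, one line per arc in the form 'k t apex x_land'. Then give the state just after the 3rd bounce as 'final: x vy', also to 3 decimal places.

1 4.014 30.403 17.583
2 3.836 18.026 34.385
3 2.954 10.687 47.322
final: 47.322 11.144

Arc 1: start y=19.030, vy=14.930 → t=4.014, apex=30.403, x_land=17.583, impact vy=-24.411
  bounce: vy ← 0.77·24.411 = 18.796
Arc 2: start y=0.000, vy=18.796 → t=3.836, apex=18.026, x_land=34.385, impact vy=-18.796
  bounce: vy ← 0.77·18.796 = 14.473
Arc 3: start y=0.000, vy=14.473 → t=2.954, apex=10.687, x_land=47.322, impact vy=-14.473
  bounce: vy ← 0.77·14.473 = 11.144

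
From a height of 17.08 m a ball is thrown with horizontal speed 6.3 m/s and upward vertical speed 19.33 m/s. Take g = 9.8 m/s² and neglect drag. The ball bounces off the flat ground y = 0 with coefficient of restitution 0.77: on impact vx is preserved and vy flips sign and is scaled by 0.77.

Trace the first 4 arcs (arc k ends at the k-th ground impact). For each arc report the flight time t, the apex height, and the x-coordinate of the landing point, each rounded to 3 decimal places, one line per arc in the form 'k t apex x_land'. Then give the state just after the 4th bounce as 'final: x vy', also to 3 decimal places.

Arc 1: start y=17.080, vy=19.330 → t=4.688, apex=36.144, x_land=29.537, impact vy=-26.616
  bounce: vy ← 0.77·26.616 = 20.494
Arc 2: start y=0.000, vy=20.494 → t=4.183, apex=21.430, x_land=55.887, impact vy=-20.494
  bounce: vy ← 0.77·20.494 = 15.781
Arc 3: start y=0.000, vy=15.781 → t=3.221, apex=12.706, x_land=76.176, impact vy=-15.781
  bounce: vy ← 0.77·15.781 = 12.151
Arc 4: start y=0.000, vy=12.151 → t=2.480, apex=7.533, x_land=91.799, impact vy=-12.151
  bounce: vy ← 0.77·12.151 = 9.356

1 4.688 36.144 29.537
2 4.183 21.430 55.887
3 3.221 12.706 76.176
4 2.480 7.533 91.799
final: 91.799 9.356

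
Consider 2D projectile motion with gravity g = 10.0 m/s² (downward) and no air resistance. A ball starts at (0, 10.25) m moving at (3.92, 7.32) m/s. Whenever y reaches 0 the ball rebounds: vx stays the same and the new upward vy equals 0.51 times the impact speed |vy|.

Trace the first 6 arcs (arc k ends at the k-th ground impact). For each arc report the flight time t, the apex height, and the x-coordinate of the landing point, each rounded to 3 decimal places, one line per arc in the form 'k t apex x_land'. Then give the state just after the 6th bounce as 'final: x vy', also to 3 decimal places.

1 2.340 12.929 9.173
2 1.640 3.363 15.603
3 0.837 0.875 18.882
4 0.427 0.228 20.554
5 0.218 0.059 21.407
6 0.111 0.015 21.842
final: 21.842 0.283

Arc 1: start y=10.250, vy=7.320 → t=2.340, apex=12.929, x_land=9.173, impact vy=-16.080
  bounce: vy ← 0.51·16.080 = 8.201
Arc 2: start y=0.000, vy=8.201 → t=1.640, apex=3.363, x_land=15.603, impact vy=-8.201
  bounce: vy ← 0.51·8.201 = 4.183
Arc 3: start y=0.000, vy=4.183 → t=0.837, apex=0.875, x_land=18.882, impact vy=-4.183
  bounce: vy ← 0.51·4.183 = 2.133
Arc 4: start y=0.000, vy=2.133 → t=0.427, apex=0.228, x_land=20.554, impact vy=-2.133
  bounce: vy ← 0.51·2.133 = 1.088
Arc 5: start y=0.000, vy=1.088 → t=0.218, apex=0.059, x_land=21.407, impact vy=-1.088
  bounce: vy ← 0.51·1.088 = 0.555
Arc 6: start y=0.000, vy=0.555 → t=0.111, apex=0.015, x_land=21.842, impact vy=-0.555
  bounce: vy ← 0.51·0.555 = 0.283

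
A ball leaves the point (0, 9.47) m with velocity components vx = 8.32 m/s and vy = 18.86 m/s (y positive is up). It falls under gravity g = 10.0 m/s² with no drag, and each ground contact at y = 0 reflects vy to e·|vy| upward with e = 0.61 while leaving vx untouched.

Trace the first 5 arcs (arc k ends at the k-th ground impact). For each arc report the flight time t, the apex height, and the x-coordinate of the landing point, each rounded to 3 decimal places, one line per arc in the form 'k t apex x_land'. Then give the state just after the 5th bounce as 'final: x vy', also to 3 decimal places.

Arc 1: start y=9.470, vy=18.860 → t=4.221, apex=27.255, x_land=35.117, impact vy=-23.347
  bounce: vy ← 0.61·23.347 = 14.242
Arc 2: start y=0.000, vy=14.242 → t=2.848, apex=10.142, x_land=58.815, impact vy=-14.242
  bounce: vy ← 0.61·14.242 = 8.688
Arc 3: start y=0.000, vy=8.688 → t=1.738, apex=3.774, x_land=73.271, impact vy=-8.688
  bounce: vy ← 0.61·8.688 = 5.299
Arc 4: start y=0.000, vy=5.299 → t=1.060, apex=1.404, x_land=82.089, impact vy=-5.299
  bounce: vy ← 0.61·5.299 = 3.233
Arc 5: start y=0.000, vy=3.233 → t=0.647, apex=0.522, x_land=87.468, impact vy=-3.233
  bounce: vy ← 0.61·3.233 = 1.972

1 4.221 27.255 35.117
2 2.848 10.142 58.815
3 1.738 3.774 73.271
4 1.060 1.404 82.089
5 0.647 0.522 87.468
final: 87.468 1.972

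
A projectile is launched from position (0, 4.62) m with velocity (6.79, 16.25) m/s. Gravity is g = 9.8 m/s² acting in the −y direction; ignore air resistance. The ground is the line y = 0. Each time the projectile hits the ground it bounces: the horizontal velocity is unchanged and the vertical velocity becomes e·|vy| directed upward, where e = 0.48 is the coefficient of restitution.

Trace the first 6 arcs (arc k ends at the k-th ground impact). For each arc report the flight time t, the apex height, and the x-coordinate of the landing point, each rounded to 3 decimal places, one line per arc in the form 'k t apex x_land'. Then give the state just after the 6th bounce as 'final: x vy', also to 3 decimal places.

Arc 1: start y=4.620, vy=16.250 → t=3.580, apex=18.093, x_land=24.306, impact vy=-18.831
  bounce: vy ← 0.48·18.831 = 9.039
Arc 2: start y=0.000, vy=9.039 → t=1.845, apex=4.169, x_land=36.832, impact vy=-9.039
  bounce: vy ← 0.48·9.039 = 4.339
Arc 3: start y=0.000, vy=4.339 → t=0.885, apex=0.960, x_land=42.844, impact vy=-4.339
  bounce: vy ← 0.48·4.339 = 2.083
Arc 4: start y=0.000, vy=2.083 → t=0.425, apex=0.221, x_land=45.730, impact vy=-2.083
  bounce: vy ← 0.48·2.083 = 1.000
Arc 5: start y=0.000, vy=1.000 → t=0.204, apex=0.051, x_land=47.115, impact vy=-1.000
  bounce: vy ← 0.48·1.000 = 0.480
Arc 6: start y=0.000, vy=0.480 → t=0.098, apex=0.012, x_land=47.780, impact vy=-0.480
  bounce: vy ← 0.48·0.480 = 0.230

1 3.580 18.093 24.306
2 1.845 4.169 36.832
3 0.885 0.960 42.844
4 0.425 0.221 45.730
5 0.204 0.051 47.115
6 0.098 0.012 47.780
final: 47.780 0.230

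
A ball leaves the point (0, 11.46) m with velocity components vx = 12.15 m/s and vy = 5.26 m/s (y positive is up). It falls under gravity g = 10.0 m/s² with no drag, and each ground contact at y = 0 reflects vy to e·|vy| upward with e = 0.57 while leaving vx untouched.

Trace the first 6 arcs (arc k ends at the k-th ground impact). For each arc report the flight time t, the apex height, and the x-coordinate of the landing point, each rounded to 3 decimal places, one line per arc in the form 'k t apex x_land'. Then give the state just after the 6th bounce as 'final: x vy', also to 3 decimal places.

1 2.129 12.843 25.864
2 1.827 4.173 48.063
3 1.041 1.356 60.716
4 0.594 0.440 67.929
5 0.338 0.143 72.040
6 0.193 0.046 74.383
final: 74.383 0.550

Arc 1: start y=11.460, vy=5.260 → t=2.129, apex=12.843, x_land=25.864, impact vy=-16.027
  bounce: vy ← 0.57·16.027 = 9.135
Arc 2: start y=0.000, vy=9.135 → t=1.827, apex=4.173, x_land=48.063, impact vy=-9.135
  bounce: vy ← 0.57·9.135 = 5.207
Arc 3: start y=0.000, vy=5.207 → t=1.041, apex=1.356, x_land=60.716, impact vy=-5.207
  bounce: vy ← 0.57·5.207 = 2.968
Arc 4: start y=0.000, vy=2.968 → t=0.594, apex=0.440, x_land=67.929, impact vy=-2.968
  bounce: vy ← 0.57·2.968 = 1.692
Arc 5: start y=0.000, vy=1.692 → t=0.338, apex=0.143, x_land=72.040, impact vy=-1.692
  bounce: vy ← 0.57·1.692 = 0.964
Arc 6: start y=0.000, vy=0.964 → t=0.193, apex=0.046, x_land=74.383, impact vy=-0.964
  bounce: vy ← 0.57·0.964 = 0.550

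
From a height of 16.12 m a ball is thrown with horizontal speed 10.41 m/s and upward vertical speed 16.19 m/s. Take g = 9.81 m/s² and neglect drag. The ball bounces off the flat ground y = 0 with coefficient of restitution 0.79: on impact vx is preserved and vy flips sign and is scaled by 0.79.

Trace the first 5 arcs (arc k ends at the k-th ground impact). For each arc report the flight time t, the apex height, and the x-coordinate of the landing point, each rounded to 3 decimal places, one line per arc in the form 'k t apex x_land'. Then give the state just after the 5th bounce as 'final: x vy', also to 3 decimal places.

1 4.102 29.480 42.701
2 3.873 18.398 83.024
3 3.060 11.482 114.878
4 2.417 7.166 140.044
5 1.910 4.472 159.925
final: 159.925 7.400

Arc 1: start y=16.120, vy=16.190 → t=4.102, apex=29.480, x_land=42.701, impact vy=-24.050
  bounce: vy ← 0.79·24.050 = 18.999
Arc 2: start y=0.000, vy=18.999 → t=3.873, apex=18.398, x_land=83.024, impact vy=-18.999
  bounce: vy ← 0.79·18.999 = 15.009
Arc 3: start y=0.000, vy=15.009 → t=3.060, apex=11.482, x_land=114.878, impact vy=-15.009
  bounce: vy ← 0.79·15.009 = 11.857
Arc 4: start y=0.000, vy=11.857 → t=2.417, apex=7.166, x_land=140.044, impact vy=-11.857
  bounce: vy ← 0.79·11.857 = 9.367
Arc 5: start y=0.000, vy=9.367 → t=1.910, apex=4.472, x_land=159.925, impact vy=-9.367
  bounce: vy ← 0.79·9.367 = 7.400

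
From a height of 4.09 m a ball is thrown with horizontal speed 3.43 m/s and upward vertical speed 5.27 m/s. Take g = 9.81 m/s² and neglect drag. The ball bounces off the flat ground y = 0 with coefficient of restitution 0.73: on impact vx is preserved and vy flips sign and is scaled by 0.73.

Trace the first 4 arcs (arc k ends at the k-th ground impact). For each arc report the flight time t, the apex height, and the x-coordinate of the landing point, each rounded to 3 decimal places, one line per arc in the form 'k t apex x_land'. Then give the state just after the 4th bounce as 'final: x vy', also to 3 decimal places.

Arc 1: start y=4.090, vy=5.270 → t=1.597, apex=5.506, x_land=5.477, impact vy=-10.393
  bounce: vy ← 0.73·10.393 = 7.587
Arc 2: start y=0.000, vy=7.587 → t=1.547, apex=2.934, x_land=10.782, impact vy=-7.587
  bounce: vy ← 0.73·7.587 = 5.539
Arc 3: start y=0.000, vy=5.539 → t=1.129, apex=1.563, x_land=14.655, impact vy=-5.539
  bounce: vy ← 0.73·5.539 = 4.043
Arc 4: start y=0.000, vy=4.043 → t=0.824, apex=0.833, x_land=17.482, impact vy=-4.043
  bounce: vy ← 0.73·4.043 = 2.951

1 1.597 5.506 5.477
2 1.547 2.934 10.782
3 1.129 1.563 14.655
4 0.824 0.833 17.482
final: 17.482 2.951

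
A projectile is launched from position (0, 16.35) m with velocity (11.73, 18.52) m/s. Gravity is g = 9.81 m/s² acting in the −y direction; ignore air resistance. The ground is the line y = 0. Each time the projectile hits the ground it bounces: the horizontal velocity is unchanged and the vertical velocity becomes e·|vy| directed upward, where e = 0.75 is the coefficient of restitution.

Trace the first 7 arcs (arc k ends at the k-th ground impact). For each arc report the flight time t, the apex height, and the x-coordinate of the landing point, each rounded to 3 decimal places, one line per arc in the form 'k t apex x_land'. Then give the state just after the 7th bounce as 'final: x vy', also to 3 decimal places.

Arc 1: start y=16.350, vy=18.520 → t=4.514, apex=33.832, x_land=52.951, impact vy=-25.764
  bounce: vy ← 0.75·25.764 = 19.323
Arc 2: start y=0.000, vy=19.323 → t=3.939, apex=19.030, x_land=99.161, impact vy=-19.323
  bounce: vy ← 0.75·19.323 = 14.492
Arc 3: start y=0.000, vy=14.492 → t=2.955, apex=10.705, x_land=133.818, impact vy=-14.492
  bounce: vy ← 0.75·14.492 = 10.869
Arc 4: start y=0.000, vy=10.869 → t=2.216, apex=6.021, x_land=159.811, impact vy=-10.869
  bounce: vy ← 0.75·10.869 = 8.152
Arc 5: start y=0.000, vy=8.152 → t=1.662, apex=3.387, x_land=179.305, impact vy=-8.152
  bounce: vy ← 0.75·8.152 = 6.114
Arc 6: start y=0.000, vy=6.114 → t=1.246, apex=1.905, x_land=193.926, impact vy=-6.114
  bounce: vy ← 0.75·6.114 = 4.585
Arc 7: start y=0.000, vy=4.585 → t=0.935, apex=1.072, x_land=204.892, impact vy=-4.585
  bounce: vy ← 0.75·4.585 = 3.439

1 4.514 33.832 52.951
2 3.939 19.030 99.161
3 2.955 10.705 133.818
4 2.216 6.021 159.811
5 1.662 3.387 179.305
6 1.246 1.905 193.926
7 0.935 1.072 204.892
final: 204.892 3.439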